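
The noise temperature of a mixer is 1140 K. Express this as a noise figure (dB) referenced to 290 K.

F = 1 + T_e/T₀ = 1 + 1140/290 = 4.93103
NF = 10 log₁₀(4.93103) = 6.93 dB

6.93 dB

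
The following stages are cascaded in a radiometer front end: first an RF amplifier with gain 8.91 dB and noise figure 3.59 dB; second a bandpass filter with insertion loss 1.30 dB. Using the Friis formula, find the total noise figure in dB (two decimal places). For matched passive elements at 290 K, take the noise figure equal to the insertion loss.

Convert to linear (a loss of L dB is a gain of −L dB): F_i = 10^(NF_i/10), G_i = 10^(G_i,dB/10)
  Stage 1: F_1 = 10^(3.59/10) = 2.286, G_1 = 10^(8.91/10) = 7.780
  Stage 2: F_2 = 10^(1.30/10) = 1.349, G_2 = 10^(−1.30/10) = 0.7413
Friis cascade:
  F = 2.286 + (1.349 − 1)/7.780 = 2.330
NF = 10 log₁₀(2.330) = 3.67 dB

3.67 dB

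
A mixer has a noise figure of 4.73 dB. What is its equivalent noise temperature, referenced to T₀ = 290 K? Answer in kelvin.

572 K

F = 10^(4.73/10) = 2.97167
T_e = (F − 1)·T₀ = (2.97167 − 1) × 290 = 572 K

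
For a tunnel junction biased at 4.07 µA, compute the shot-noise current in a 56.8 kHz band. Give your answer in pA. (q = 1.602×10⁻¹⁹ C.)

I_n = √(2qI·B)
2qI·B = 2 × 1.602×10⁻¹⁹ × 4.07×10⁻⁶ × 5.68×10⁴ = 7.41×10⁻²⁰ A²
I_n = √(7.41×10⁻²⁰) = 2.72×10⁻¹⁰ A = 272 pA

272 pA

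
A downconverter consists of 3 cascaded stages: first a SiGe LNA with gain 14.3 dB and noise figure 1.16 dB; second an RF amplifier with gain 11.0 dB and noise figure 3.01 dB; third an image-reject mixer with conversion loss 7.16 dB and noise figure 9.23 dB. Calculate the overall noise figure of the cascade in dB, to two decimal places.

1.35 dB

Convert to linear (a loss of L dB is a gain of −L dB): F_i = 10^(NF_i/10), G_i = 10^(G_i,dB/10)
  Stage 1: F_1 = 10^(1.16/10) = 1.306, G_1 = 10^(14.3/10) = 26.92
  Stage 2: F_2 = 10^(3.01/10) = 2.000, G_2 = 10^(11.0/10) = 12.59
  Stage 3: F_3 = 10^(9.23/10) = 8.375, G_3 = 10^(−7.16/10) = 0.1923
Friis cascade:
  F = 1.306 + (2.000 − 1)/26.92 + (8.375 − 1)/338.8 = 1.365
NF = 10 log₁₀(1.365) = 1.35 dB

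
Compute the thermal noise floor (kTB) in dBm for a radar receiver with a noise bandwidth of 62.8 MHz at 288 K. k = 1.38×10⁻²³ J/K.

−96.0 dBm

P_n = kTB = 1.38×10⁻²³ × 288 × 6.28×10⁷ = 2.50×10⁻¹³ W
In dBm: 10 log₁₀(2.50×10⁻¹³ / 10⁻³) = −96.0 dBm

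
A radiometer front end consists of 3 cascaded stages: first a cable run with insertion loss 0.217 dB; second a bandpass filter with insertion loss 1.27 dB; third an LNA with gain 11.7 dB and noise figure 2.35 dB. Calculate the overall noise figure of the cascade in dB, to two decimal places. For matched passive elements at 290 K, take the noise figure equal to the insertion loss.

3.84 dB

Convert to linear (a loss of L dB is a gain of −L dB): F_i = 10^(NF_i/10), G_i = 10^(G_i,dB/10)
  Stage 1: F_1 = 10^(0.217/10) = 1.051, G_1 = 10^(−0.217/10) = 0.9513
  Stage 2: F_2 = 10^(1.27/10) = 1.340, G_2 = 10^(−1.27/10) = 0.7464
  Stage 3: F_3 = 10^(2.35/10) = 1.718, G_3 = 10^(11.7/10) = 14.79
Friis cascade:
  F = 1.051 + (1.340 − 1)/0.9513 + (1.718 − 1)/0.7101 = 2.419
NF = 10 log₁₀(2.419) = 3.84 dB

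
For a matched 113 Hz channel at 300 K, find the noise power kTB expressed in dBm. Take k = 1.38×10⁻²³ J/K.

−153.3 dBm

P_n = kTB = 1.38×10⁻²³ × 300 × 1.13×10² = 4.68×10⁻¹⁹ W
In dBm: 10 log₁₀(4.68×10⁻¹⁹ / 10⁻³) = −153.3 dBm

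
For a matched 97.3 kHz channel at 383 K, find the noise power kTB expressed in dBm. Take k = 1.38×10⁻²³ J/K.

−122.9 dBm

P_n = kTB = 1.38×10⁻²³ × 383 × 9.73×10⁴ = 5.14×10⁻¹⁶ W
In dBm: 10 log₁₀(5.14×10⁻¹⁶ / 10⁻³) = −122.9 dBm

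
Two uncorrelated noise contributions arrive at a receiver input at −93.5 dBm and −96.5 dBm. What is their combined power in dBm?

Convert to linear, add, convert back:
P₁ = 4.47×10⁻¹³ W, P₂ = 2.24×10⁻¹³ W
P_tot = 6.71×10⁻¹³ W → 10 log₁₀(P_tot / 10⁻³) = −91.7 dBm

−91.7 dBm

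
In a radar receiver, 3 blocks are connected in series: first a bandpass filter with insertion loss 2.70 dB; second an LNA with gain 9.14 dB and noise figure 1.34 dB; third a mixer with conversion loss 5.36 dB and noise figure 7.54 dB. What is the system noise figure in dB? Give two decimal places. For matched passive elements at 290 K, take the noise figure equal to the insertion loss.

5.56 dB

Convert to linear (a loss of L dB is a gain of −L dB): F_i = 10^(NF_i/10), G_i = 10^(G_i,dB/10)
  Stage 1: F_1 = 10^(2.70/10) = 1.862, G_1 = 10^(−2.70/10) = 0.5370
  Stage 2: F_2 = 10^(1.34/10) = 1.361, G_2 = 10^(9.14/10) = 8.204
  Stage 3: F_3 = 10^(7.54/10) = 5.675, G_3 = 10^(−5.36/10) = 0.2911
Friis cascade:
  F = 1.862 + (1.361 − 1)/0.5370 + (5.675 − 1)/4.406 = 3.596
NF = 10 log₁₀(3.596) = 5.56 dB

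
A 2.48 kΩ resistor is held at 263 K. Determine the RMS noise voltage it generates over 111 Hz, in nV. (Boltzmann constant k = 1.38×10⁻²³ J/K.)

63.2 nV

V_n = √(4kTRB)
4kTRB = 4 × 1.38×10⁻²³ × 263 × 2.48×10³ × 1.11×10² = 4.00×10⁻¹⁵ V²
V_n = √(4.00×10⁻¹⁵) = 6.32×10⁻⁸ V = 63.2 nV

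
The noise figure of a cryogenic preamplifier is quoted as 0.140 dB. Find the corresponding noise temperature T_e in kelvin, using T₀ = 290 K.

F = 10^(0.140/10) = 1.03276
T_e = (F − 1)·T₀ = (1.03276 − 1) × 290 = 9.50 K

9.50 K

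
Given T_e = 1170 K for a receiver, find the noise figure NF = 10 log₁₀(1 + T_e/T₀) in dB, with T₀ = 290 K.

F = 1 + T_e/T₀ = 1 + 1170/290 = 5.03448
NF = 10 log₁₀(5.03448) = 7.02 dB

7.02 dB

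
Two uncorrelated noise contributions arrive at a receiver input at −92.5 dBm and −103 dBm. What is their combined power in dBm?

Convert to linear, add, convert back:
P₁ = 5.62×10⁻¹³ W, P₂ = 5.01×10⁻¹⁴ W
P_tot = 6.12×10⁻¹³ W → 10 log₁₀(P_tot / 10⁻³) = −92.1 dBm

−92.1 dBm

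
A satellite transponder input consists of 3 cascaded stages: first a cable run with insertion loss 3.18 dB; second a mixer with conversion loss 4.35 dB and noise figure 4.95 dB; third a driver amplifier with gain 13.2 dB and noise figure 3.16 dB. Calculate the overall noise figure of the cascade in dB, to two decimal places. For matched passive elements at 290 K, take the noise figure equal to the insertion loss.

Convert to linear (a loss of L dB is a gain of −L dB): F_i = 10^(NF_i/10), G_i = 10^(G_i,dB/10)
  Stage 1: F_1 = 10^(3.18/10) = 2.080, G_1 = 10^(−3.18/10) = 0.4808
  Stage 2: F_2 = 10^(4.95/10) = 3.126, G_2 = 10^(−4.35/10) = 0.3673
  Stage 3: F_3 = 10^(3.16/10) = 2.070, G_3 = 10^(13.2/10) = 20.89
Friis cascade:
  F = 2.080 + (3.126 − 1)/0.4808 + (2.070 − 1)/0.1766 = 12.56
NF = 10 log₁₀(12.56) = 10.99 dB

10.99 dB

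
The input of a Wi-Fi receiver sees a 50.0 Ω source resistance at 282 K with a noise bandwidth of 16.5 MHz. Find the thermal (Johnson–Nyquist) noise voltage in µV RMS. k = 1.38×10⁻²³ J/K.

V_n = √(4kTRB)
4kTRB = 4 × 1.38×10⁻²³ × 282 × 5.00×10¹ × 1.65×10⁷ = 1.28×10⁻¹¹ V²
V_n = √(1.28×10⁻¹¹) = 3.58×10⁻⁶ V = 3.58 µV

3.58 µV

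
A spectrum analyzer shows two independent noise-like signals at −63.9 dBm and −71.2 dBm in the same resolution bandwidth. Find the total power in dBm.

Convert to linear, add, convert back:
P₁ = 4.07×10⁻¹⁰ W, P₂ = 7.59×10⁻¹¹ W
P_tot = 4.83×10⁻¹⁰ W → 10 log₁₀(P_tot / 10⁻³) = −63.2 dBm

−63.2 dBm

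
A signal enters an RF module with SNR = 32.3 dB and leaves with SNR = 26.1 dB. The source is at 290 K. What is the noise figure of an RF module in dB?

6.2 dB

NF (dB) = SNR_in(dB) − SNR_out(dB) when the source is at T₀
NF = 32.3 − 26.1 = 6.2 dB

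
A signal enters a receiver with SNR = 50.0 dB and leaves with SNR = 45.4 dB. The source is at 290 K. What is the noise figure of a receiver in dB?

4.6 dB

NF (dB) = SNR_in(dB) − SNR_out(dB) when the source is at T₀
NF = 50.0 − 45.4 = 4.6 dB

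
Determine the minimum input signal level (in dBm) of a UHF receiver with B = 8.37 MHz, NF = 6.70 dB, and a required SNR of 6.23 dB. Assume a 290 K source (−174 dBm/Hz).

−91.8 dBm

Sensitivity = −174 + 10 log₁₀(B) + NF + SNR_min
= −174 + 69.23 + 6.70 + 6.23
= −91.84 dBm → −91.8 dBm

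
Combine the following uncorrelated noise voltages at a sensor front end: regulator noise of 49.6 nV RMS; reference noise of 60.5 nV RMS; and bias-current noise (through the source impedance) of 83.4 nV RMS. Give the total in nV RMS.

114 nV

Uncorrelated sources add in power (mean-square): V_tot = √(ΣV_i²)
V_tot = √[(4.96×10⁻⁸)² + (6.05×10⁻⁸)² + (8.34×10⁻⁸)²] = 1.14×10⁻⁷ V = 114 nV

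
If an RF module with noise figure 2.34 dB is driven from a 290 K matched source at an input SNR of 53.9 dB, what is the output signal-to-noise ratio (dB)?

By definition F = SNR_in/SNR_out, so in dB: SNR_out = SNR_in − NF
SNR_out = 53.9 − 2.34 = 51.56 dB

51.56 dB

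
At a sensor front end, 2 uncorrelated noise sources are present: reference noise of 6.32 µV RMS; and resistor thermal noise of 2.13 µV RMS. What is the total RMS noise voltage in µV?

Uncorrelated sources add in power (mean-square): V_tot = √(ΣV_i²)
V_tot = √[(6.32×10⁻⁶)² + (2.13×10⁻⁶)²] = 6.67×10⁻⁶ V = 6.67 µV

6.67 µV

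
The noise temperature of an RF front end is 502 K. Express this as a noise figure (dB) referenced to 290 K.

4.36 dB

F = 1 + T_e/T₀ = 1 + 502/290 = 2.73103
NF = 10 log₁₀(2.73103) = 4.36 dB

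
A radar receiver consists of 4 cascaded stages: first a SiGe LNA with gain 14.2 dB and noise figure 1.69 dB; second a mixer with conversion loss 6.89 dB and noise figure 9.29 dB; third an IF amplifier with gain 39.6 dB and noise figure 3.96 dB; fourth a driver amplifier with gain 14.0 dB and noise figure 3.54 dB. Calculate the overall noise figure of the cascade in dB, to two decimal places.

Convert to linear (a loss of L dB is a gain of −L dB): F_i = 10^(NF_i/10), G_i = 10^(G_i,dB/10)
  Stage 1: F_1 = 10^(1.69/10) = 1.476, G_1 = 10^(14.2/10) = 26.30
  Stage 2: F_2 = 10^(9.29/10) = 8.492, G_2 = 10^(−6.89/10) = 0.2046
  Stage 3: F_3 = 10^(3.96/10) = 2.489, G_3 = 10^(39.6/10) = 9120
  Stage 4: F_4 = 10^(3.54/10) = 2.259, G_4 = 10^(14.0/10) = 25.12
Friis cascade:
  F = 1.476 + (8.492 − 1)/26.30 + (2.489 − 1)/5.383 + (2.259 − 1)/4.909×10⁴ = 2.037
NF = 10 log₁₀(2.037) = 3.09 dB

3.09 dB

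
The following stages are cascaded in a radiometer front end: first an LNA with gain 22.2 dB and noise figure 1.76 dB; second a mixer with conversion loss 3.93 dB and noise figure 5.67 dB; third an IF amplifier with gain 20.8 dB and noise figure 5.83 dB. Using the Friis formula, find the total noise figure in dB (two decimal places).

1.93 dB

Convert to linear (a loss of L dB is a gain of −L dB): F_i = 10^(NF_i/10), G_i = 10^(G_i,dB/10)
  Stage 1: F_1 = 10^(1.76/10) = 1.500, G_1 = 10^(22.2/10) = 166.0
  Stage 2: F_2 = 10^(5.67/10) = 3.690, G_2 = 10^(−3.93/10) = 0.4046
  Stage 3: F_3 = 10^(5.83/10) = 3.828, G_3 = 10^(20.8/10) = 120.2
Friis cascade:
  F = 1.500 + (3.690 − 1)/166.0 + (3.828 − 1)/67.14 = 1.558
NF = 10 log₁₀(1.558) = 1.93 dB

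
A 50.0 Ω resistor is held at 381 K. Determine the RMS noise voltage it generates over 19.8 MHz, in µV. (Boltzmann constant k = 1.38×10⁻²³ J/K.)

4.56 µV

V_n = √(4kTRB)
4kTRB = 4 × 1.38×10⁻²³ × 381 × 5.00×10¹ × 1.98×10⁷ = 2.08×10⁻¹¹ V²
V_n = √(2.08×10⁻¹¹) = 4.56×10⁻⁶ V = 4.56 µV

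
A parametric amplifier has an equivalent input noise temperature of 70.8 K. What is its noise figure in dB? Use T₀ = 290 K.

F = 1 + T_e/T₀ = 1 + 70.8/290 = 1.24414
NF = 10 log₁₀(1.24414) = 0.949 dB

0.949 dB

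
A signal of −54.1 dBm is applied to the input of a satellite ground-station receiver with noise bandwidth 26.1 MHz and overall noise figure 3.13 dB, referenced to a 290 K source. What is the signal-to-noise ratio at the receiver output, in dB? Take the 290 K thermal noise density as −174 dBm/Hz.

Noise floor: N = −174 + 10 log₁₀(B) + NF
10 log₁₀(2.61×10⁷) = 74.17 dB
N = −174 + 74.17 + 3.13 = −96.70 dBm
SNR = P_sig − N = −54.1 − (−96.70) = 42.60 dB → 42.6 dB

42.6 dB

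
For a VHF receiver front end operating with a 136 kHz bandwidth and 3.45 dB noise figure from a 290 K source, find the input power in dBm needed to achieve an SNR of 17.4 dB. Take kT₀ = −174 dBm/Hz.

Sensitivity = −174 + 10 log₁₀(B) + NF + SNR_min
= −174 + 51.34 + 3.45 + 17.4
= −101.81 dBm → −101.8 dBm

−101.8 dBm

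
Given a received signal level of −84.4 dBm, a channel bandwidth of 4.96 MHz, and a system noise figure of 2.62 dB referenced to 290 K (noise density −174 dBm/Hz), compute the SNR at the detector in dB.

Noise floor: N = −174 + 10 log₁₀(B) + NF
10 log₁₀(4.96×10⁶) = 66.95 dB
N = −174 + 66.95 + 2.62 = −104.43 dBm
SNR = P_sig − N = −84.4 − (−104.43) = 20.03 dB → 20.0 dB

20.0 dB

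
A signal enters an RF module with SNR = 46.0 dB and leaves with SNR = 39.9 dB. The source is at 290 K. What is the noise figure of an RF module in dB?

6.1 dB

NF (dB) = SNR_in(dB) − SNR_out(dB) when the source is at T₀
NF = 46.0 − 39.9 = 6.1 dB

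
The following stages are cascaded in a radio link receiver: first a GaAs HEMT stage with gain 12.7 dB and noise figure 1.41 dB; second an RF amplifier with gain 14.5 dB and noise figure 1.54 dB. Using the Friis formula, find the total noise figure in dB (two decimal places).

Convert to linear (a loss of L dB is a gain of −L dB): F_i = 10^(NF_i/10), G_i = 10^(G_i,dB/10)
  Stage 1: F_1 = 10^(1.41/10) = 1.384, G_1 = 10^(12.7/10) = 18.62
  Stage 2: F_2 = 10^(1.54/10) = 1.426, G_2 = 10^(14.5/10) = 28.18
Friis cascade:
  F = 1.384 + (1.426 − 1)/18.62 = 1.406
NF = 10 log₁₀(1.406) = 1.48 dB

1.48 dB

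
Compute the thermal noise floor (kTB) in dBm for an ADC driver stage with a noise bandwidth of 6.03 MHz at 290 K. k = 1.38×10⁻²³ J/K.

P_n = kTB = 1.38×10⁻²³ × 290 × 6.03×10⁶ = 2.41×10⁻¹⁴ W
In dBm: 10 log₁₀(2.41×10⁻¹⁴ / 10⁻³) = −106.2 dBm

−106.2 dBm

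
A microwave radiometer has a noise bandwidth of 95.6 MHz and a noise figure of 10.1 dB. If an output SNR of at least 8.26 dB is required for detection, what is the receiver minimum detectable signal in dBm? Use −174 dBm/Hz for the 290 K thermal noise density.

Sensitivity = −174 + 10 log₁₀(B) + NF + SNR_min
= −174 + 79.8 + 10.1 + 8.26
= −75.84 dBm → −75.8 dBm

−75.8 dBm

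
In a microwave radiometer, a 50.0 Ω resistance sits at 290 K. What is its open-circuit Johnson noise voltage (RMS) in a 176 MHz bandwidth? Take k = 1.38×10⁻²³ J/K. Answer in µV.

V_n = √(4kTRB)
4kTRB = 4 × 1.38×10⁻²³ × 290 × 5.00×10¹ × 1.76×10⁸ = 1.41×10⁻¹⁰ V²
V_n = √(1.41×10⁻¹⁰) = 1.19×10⁻⁵ V = 11.9 µV

11.9 µV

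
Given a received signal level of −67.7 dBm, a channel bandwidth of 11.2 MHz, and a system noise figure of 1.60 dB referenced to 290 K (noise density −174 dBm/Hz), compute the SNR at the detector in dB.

Noise floor: N = −174 + 10 log₁₀(B) + NF
10 log₁₀(1.12×10⁷) = 70.49 dB
N = −174 + 70.49 + 1.60 = −101.91 dBm
SNR = P_sig − N = −67.7 − (−101.91) = 34.21 dB → 34.2 dB

34.2 dB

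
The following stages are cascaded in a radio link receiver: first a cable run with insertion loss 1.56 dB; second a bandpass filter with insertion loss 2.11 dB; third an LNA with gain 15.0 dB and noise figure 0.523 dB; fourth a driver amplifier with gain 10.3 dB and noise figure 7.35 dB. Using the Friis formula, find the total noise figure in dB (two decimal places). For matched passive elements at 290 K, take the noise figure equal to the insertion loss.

Convert to linear (a loss of L dB is a gain of −L dB): F_i = 10^(NF_i/10), G_i = 10^(G_i,dB/10)
  Stage 1: F_1 = 10^(1.56/10) = 1.432, G_1 = 10^(−1.56/10) = 0.6982
  Stage 2: F_2 = 10^(2.11/10) = 1.626, G_2 = 10^(−2.11/10) = 0.6152
  Stage 3: F_3 = 10^(0.523/10) = 1.128, G_3 = 10^(15.0/10) = 31.62
  Stage 4: F_4 = 10^(7.35/10) = 5.433, G_4 = 10^(10.3/10) = 10.72
Friis cascade:
  F = 1.432 + (1.626 − 1)/0.6982 + (1.128 − 1)/0.4295 + (5.433 − 1)/13.58 = 2.952
NF = 10 log₁₀(2.952) = 4.70 dB

4.70 dB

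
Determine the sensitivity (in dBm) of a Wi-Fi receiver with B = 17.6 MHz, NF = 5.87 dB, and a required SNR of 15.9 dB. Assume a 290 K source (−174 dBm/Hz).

Sensitivity = −174 + 10 log₁₀(B) + NF + SNR_min
= −174 + 72.46 + 5.87 + 15.9
= −79.77 dBm → −79.8 dBm

−79.8 dBm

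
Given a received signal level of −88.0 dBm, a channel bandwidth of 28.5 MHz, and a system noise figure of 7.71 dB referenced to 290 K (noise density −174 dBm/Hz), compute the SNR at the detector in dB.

Noise floor: N = −174 + 10 log₁₀(B) + NF
10 log₁₀(2.85×10⁷) = 74.55 dB
N = −174 + 74.55 + 7.71 = −91.74 dBm
SNR = P_sig − N = −88.0 − (−91.74) = 3.74 dB → 3.7 dB

3.7 dB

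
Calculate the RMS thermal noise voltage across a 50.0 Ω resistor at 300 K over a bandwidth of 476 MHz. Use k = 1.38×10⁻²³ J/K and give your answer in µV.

V_n = √(4kTRB)
4kTRB = 4 × 1.38×10⁻²³ × 300 × 5.00×10¹ × 4.76×10⁸ = 3.94×10⁻¹⁰ V²
V_n = √(3.94×10⁻¹⁰) = 1.99×10⁻⁵ V = 19.9 µV

19.9 µV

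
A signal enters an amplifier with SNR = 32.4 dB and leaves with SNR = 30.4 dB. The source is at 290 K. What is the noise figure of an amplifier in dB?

2.0 dB

NF (dB) = SNR_in(dB) − SNR_out(dB) when the source is at T₀
NF = 32.4 − 30.4 = 2.0 dB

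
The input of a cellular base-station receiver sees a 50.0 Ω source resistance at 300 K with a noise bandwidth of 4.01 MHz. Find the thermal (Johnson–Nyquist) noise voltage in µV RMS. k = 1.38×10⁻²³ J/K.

V_n = √(4kTRB)
4kTRB = 4 × 1.38×10⁻²³ × 300 × 5.00×10¹ × 4.01×10⁶ = 3.32×10⁻¹² V²
V_n = √(3.32×10⁻¹²) = 1.82×10⁻⁶ V = 1.82 µV

1.82 µV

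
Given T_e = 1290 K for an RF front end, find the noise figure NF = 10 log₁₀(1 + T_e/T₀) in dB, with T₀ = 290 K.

7.36 dB

F = 1 + T_e/T₀ = 1 + 1290/290 = 5.44828
NF = 10 log₁₀(5.44828) = 7.36 dB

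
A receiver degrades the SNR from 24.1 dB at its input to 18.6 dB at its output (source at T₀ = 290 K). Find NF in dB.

NF (dB) = SNR_in(dB) − SNR_out(dB) when the source is at T₀
NF = 24.1 − 18.6 = 5.5 dB

5.5 dB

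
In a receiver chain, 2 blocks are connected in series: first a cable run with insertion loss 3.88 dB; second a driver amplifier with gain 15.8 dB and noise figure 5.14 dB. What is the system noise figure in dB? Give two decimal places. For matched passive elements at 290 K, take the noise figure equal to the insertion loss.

Convert to linear (a loss of L dB is a gain of −L dB): F_i = 10^(NF_i/10), G_i = 10^(G_i,dB/10)
  Stage 1: F_1 = 10^(3.88/10) = 2.443, G_1 = 10^(−3.88/10) = 0.4093
  Stage 2: F_2 = 10^(5.14/10) = 3.266, G_2 = 10^(15.8/10) = 38.02
Friis cascade:
  F = 2.443 + (3.266 − 1)/0.4093 = 7.980
NF = 10 log₁₀(7.980) = 9.02 dB

9.02 dB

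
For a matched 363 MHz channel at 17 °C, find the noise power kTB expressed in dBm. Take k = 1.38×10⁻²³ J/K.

−88.4 dBm

T = 17 °C + 273.15 = 290.15 K
P_n = kTB = 1.38×10⁻²³ × 290.15 × 3.63×10⁸ = 1.45×10⁻¹² W
In dBm: 10 log₁₀(1.45×10⁻¹² / 10⁻³) = −88.4 dBm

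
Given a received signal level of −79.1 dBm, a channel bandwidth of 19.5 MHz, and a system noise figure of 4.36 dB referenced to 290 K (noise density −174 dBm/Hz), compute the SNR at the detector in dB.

17.6 dB

Noise floor: N = −174 + 10 log₁₀(B) + NF
10 log₁₀(1.95×10⁷) = 72.9 dB
N = −174 + 72.9 + 4.36 = −96.74 dBm
SNR = P_sig − N = −79.1 − (−96.74) = 17.64 dB → 17.6 dB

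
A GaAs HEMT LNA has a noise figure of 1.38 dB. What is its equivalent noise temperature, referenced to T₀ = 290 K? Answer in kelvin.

F = 10^(1.38/10) = 1.37404
T_e = (F − 1)·T₀ = (1.37404 − 1) × 290 = 108 K

108 K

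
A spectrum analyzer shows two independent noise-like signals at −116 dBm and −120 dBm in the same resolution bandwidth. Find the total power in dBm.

Convert to linear, add, convert back:
P₁ = 2.51×10⁻¹⁵ W, P₂ = 1.00×10⁻¹⁵ W
P_tot = 3.51×10⁻¹⁵ W → 10 log₁₀(P_tot / 10⁻³) = −114.5 dBm

−114.5 dBm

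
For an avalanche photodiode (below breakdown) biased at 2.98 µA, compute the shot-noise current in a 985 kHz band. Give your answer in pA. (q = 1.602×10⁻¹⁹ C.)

970 pA

I_n = √(2qI·B)
2qI·B = 2 × 1.602×10⁻¹⁹ × 2.98×10⁻⁶ × 9.85×10⁵ = 9.40×10⁻¹⁹ A²
I_n = √(9.40×10⁻¹⁹) = 9.70×10⁻¹⁰ A = 970 pA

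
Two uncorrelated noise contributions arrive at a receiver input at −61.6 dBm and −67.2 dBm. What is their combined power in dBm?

−60.5 dBm

Convert to linear, add, convert back:
P₁ = 6.92×10⁻¹⁰ W, P₂ = 1.91×10⁻¹⁰ W
P_tot = 8.82×10⁻¹⁰ W → 10 log₁₀(P_tot / 10⁻³) = −60.5 dBm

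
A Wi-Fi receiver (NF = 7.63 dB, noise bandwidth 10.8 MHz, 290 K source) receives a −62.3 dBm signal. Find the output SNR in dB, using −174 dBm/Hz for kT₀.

Noise floor: N = −174 + 10 log₁₀(B) + NF
10 log₁₀(1.08×10⁷) = 70.33 dB
N = −174 + 70.33 + 7.63 = −96.04 dBm
SNR = P_sig − N = −62.3 − (−96.04) = 33.74 dB → 33.7 dB

33.7 dB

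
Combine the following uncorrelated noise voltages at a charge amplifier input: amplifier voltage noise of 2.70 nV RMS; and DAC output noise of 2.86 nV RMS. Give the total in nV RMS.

3.93 nV

Uncorrelated sources add in power (mean-square): V_tot = √(ΣV_i²)
V_tot = √[(2.70×10⁻⁹)² + (2.86×10⁻⁹)²] = 3.93×10⁻⁹ V = 3.93 nV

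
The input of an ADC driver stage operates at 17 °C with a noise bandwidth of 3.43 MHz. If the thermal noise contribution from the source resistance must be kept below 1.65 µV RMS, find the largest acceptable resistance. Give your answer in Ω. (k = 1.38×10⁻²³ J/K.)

49.6 Ω

T = 17 °C + 273.15 = 290.15 K
Johnson–Nyquist: V_n = √(4kTRB) ⇒ R = V_n² / (4kTB)
4kTB = 4 × 1.38×10⁻²³ × 290.15 × 3.43×10⁶ = 5.49×10⁻¹⁴
R = (1.65×10⁻⁶)² / 5.49×10⁻¹⁴ = 4.96×10¹ Ω = 49.6 Ω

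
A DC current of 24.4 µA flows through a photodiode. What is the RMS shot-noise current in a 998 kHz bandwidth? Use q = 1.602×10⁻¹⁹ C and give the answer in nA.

I_n = √(2qI·B)
2qI·B = 2 × 1.602×10⁻¹⁹ × 2.44×10⁻⁵ × 9.98×10⁵ = 7.80×10⁻¹⁸ A²
I_n = √(7.80×10⁻¹⁸) = 2.79×10⁻⁹ A = 2.79 nA

2.79 nA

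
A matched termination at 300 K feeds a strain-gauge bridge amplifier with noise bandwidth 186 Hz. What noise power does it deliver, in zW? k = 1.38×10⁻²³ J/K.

P_n = kTB = 1.38×10⁻²³ × 300 × 1.86×10² = 7.70×10⁻¹⁹ W = 770 zW

770 zW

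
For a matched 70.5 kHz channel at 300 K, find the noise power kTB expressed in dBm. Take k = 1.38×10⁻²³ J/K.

−125.3 dBm

P_n = kTB = 1.38×10⁻²³ × 300 × 7.05×10⁴ = 2.92×10⁻¹⁶ W
In dBm: 10 log₁₀(2.92×10⁻¹⁶ / 10⁻³) = −125.3 dBm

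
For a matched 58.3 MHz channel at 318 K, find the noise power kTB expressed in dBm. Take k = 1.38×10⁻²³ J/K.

P_n = kTB = 1.38×10⁻²³ × 318 × 5.83×10⁷ = 2.56×10⁻¹³ W
In dBm: 10 log₁₀(2.56×10⁻¹³ / 10⁻³) = −95.9 dBm

−95.9 dBm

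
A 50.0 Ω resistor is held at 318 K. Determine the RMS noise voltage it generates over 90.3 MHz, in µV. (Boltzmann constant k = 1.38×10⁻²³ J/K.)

8.90 µV

V_n = √(4kTRB)
4kTRB = 4 × 1.38×10⁻²³ × 318 × 5.00×10¹ × 9.03×10⁷ = 7.93×10⁻¹¹ V²
V_n = √(7.93×10⁻¹¹) = 8.90×10⁻⁶ V = 8.90 µV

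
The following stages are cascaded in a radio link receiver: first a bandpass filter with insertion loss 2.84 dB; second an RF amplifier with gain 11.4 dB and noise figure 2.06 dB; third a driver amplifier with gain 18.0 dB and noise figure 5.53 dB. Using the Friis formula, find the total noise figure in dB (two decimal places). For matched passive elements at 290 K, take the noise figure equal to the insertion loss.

Convert to linear (a loss of L dB is a gain of −L dB): F_i = 10^(NF_i/10), G_i = 10^(G_i,dB/10)
  Stage 1: F_1 = 10^(2.84/10) = 1.923, G_1 = 10^(−2.84/10) = 0.5200
  Stage 2: F_2 = 10^(2.06/10) = 1.607, G_2 = 10^(11.4/10) = 13.80
  Stage 3: F_3 = 10^(5.53/10) = 3.573, G_3 = 10^(18.0/10) = 63.10
Friis cascade:
  F = 1.923 + (1.607 − 1)/0.5200 + (3.573 − 1)/7.178 = 3.449
NF = 10 log₁₀(3.449) = 5.38 dB

5.38 dB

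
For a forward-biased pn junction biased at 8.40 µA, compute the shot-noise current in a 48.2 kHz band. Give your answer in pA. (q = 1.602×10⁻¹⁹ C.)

360 pA

I_n = √(2qI·B)
2qI·B = 2 × 1.602×10⁻¹⁹ × 8.40×10⁻⁶ × 4.82×10⁴ = 1.30×10⁻¹⁹ A²
I_n = √(1.30×10⁻¹⁹) = 3.60×10⁻¹⁰ A = 360 pA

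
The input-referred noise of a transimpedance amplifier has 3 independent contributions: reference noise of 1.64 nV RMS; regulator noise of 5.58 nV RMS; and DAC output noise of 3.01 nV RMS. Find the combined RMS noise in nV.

Uncorrelated sources add in power (mean-square): V_tot = √(ΣV_i²)
V_tot = √[(1.64×10⁻⁹)² + (5.58×10⁻⁹)² + (3.01×10⁻⁹)²] = 6.55×10⁻⁹ V = 6.55 nV

6.55 nV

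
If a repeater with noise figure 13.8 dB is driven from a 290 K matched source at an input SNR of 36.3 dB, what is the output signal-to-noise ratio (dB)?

By definition F = SNR_in/SNR_out, so in dB: SNR_out = SNR_in − NF
SNR_out = 36.3 − 13.8 = 22.5 dB

22.5 dB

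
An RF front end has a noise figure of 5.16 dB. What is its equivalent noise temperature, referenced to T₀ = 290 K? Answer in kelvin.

F = 10^(5.16/10) = 3.28095
T_e = (F − 1)·T₀ = (3.28095 − 1) × 290 = 661 K

661 K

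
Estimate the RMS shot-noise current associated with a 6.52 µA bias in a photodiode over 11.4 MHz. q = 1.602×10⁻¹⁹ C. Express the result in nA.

4.88 nA

I_n = √(2qI·B)
2qI·B = 2 × 1.602×10⁻¹⁹ × 6.52×10⁻⁶ × 1.14×10⁷ = 2.38×10⁻¹⁷ A²
I_n = √(2.38×10⁻¹⁷) = 4.88×10⁻⁹ A = 4.88 nA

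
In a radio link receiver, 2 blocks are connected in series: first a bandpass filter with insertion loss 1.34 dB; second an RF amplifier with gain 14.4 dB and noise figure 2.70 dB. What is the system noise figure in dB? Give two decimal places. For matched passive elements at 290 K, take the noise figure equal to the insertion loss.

4.04 dB

Convert to linear (a loss of L dB is a gain of −L dB): F_i = 10^(NF_i/10), G_i = 10^(G_i,dB/10)
  Stage 1: F_1 = 10^(1.34/10) = 1.361, G_1 = 10^(−1.34/10) = 0.7345
  Stage 2: F_2 = 10^(2.70/10) = 1.862, G_2 = 10^(14.4/10) = 27.54
Friis cascade:
  F = 1.361 + (1.862 − 1)/0.7345 = 2.535
NF = 10 log₁₀(2.535) = 4.04 dB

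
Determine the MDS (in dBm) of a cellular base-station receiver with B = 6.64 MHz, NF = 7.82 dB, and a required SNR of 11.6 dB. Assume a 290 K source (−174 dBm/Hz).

Sensitivity = −174 + 10 log₁₀(B) + NF + SNR_min
= −174 + 68.22 + 7.82 + 11.6
= −86.36 dBm → −86.4 dBm

−86.4 dBm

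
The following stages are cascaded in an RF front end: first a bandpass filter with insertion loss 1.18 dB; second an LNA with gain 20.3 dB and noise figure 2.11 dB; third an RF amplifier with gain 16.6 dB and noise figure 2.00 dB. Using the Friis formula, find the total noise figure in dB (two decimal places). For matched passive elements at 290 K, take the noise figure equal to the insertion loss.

3.30 dB

Convert to linear (a loss of L dB is a gain of −L dB): F_i = 10^(NF_i/10), G_i = 10^(G_i,dB/10)
  Stage 1: F_1 = 10^(1.18/10) = 1.312, G_1 = 10^(−1.18/10) = 0.7621
  Stage 2: F_2 = 10^(2.11/10) = 1.626, G_2 = 10^(20.3/10) = 107.2
  Stage 3: F_3 = 10^(2.00/10) = 1.585, G_3 = 10^(16.6/10) = 45.71
Friis cascade:
  F = 1.312 + (1.626 − 1)/0.7621 + (1.585 − 1)/81.66 = 2.140
NF = 10 log₁₀(2.140) = 3.30 dB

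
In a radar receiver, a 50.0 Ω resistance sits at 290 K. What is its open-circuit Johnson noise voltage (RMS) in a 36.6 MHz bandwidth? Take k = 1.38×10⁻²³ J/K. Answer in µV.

5.41 µV

V_n = √(4kTRB)
4kTRB = 4 × 1.38×10⁻²³ × 290 × 5.00×10¹ × 3.66×10⁷ = 2.93×10⁻¹¹ V²
V_n = √(2.93×10⁻¹¹) = 5.41×10⁻⁶ V = 5.41 µV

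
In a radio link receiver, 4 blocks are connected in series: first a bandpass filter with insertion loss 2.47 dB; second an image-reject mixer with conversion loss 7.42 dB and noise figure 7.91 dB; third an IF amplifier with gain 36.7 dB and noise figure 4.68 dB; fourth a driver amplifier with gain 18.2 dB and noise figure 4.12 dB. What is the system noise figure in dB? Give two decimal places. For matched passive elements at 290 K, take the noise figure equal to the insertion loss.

Convert to linear (a loss of L dB is a gain of −L dB): F_i = 10^(NF_i/10), G_i = 10^(G_i,dB/10)
  Stage 1: F_1 = 10^(2.47/10) = 1.766, G_1 = 10^(−2.47/10) = 0.5662
  Stage 2: F_2 = 10^(7.91/10) = 6.180, G_2 = 10^(−7.42/10) = 0.1811
  Stage 3: F_3 = 10^(4.68/10) = 2.938, G_3 = 10^(36.7/10) = 4677
  Stage 4: F_4 = 10^(4.12/10) = 2.582, G_4 = 10^(18.2/10) = 66.07
Friis cascade:
  F = 1.766 + (6.180 − 1)/0.5662 + (2.938 − 1)/0.1026 + (2.582 − 1)/479.7 = 29.81
NF = 10 log₁₀(29.81) = 14.74 dB

14.74 dB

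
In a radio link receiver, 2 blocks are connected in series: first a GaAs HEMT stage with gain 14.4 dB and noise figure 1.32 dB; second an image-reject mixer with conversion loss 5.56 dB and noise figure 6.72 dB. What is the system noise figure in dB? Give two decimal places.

1.73 dB

Convert to linear (a loss of L dB is a gain of −L dB): F_i = 10^(NF_i/10), G_i = 10^(G_i,dB/10)
  Stage 1: F_1 = 10^(1.32/10) = 1.355, G_1 = 10^(14.4/10) = 27.54
  Stage 2: F_2 = 10^(6.72/10) = 4.699, G_2 = 10^(−5.56/10) = 0.2780
Friis cascade:
  F = 1.355 + (4.699 − 1)/27.54 = 1.489
NF = 10 log₁₀(1.489) = 1.73 dB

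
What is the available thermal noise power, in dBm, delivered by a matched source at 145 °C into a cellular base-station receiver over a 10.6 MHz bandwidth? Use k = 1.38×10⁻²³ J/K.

T = 145 °C + 273.15 = 418.15 K
P_n = kTB = 1.38×10⁻²³ × 418.15 × 1.06×10⁷ = 6.12×10⁻¹⁴ W
In dBm: 10 log₁₀(6.12×10⁻¹⁴ / 10⁻³) = −102.1 dBm

−102.1 dBm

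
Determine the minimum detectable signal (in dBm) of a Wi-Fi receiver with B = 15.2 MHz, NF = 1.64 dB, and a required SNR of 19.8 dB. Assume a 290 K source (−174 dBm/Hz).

Sensitivity = −174 + 10 log₁₀(B) + NF + SNR_min
= −174 + 71.82 + 1.64 + 19.8
= −80.74 dBm → −80.7 dBm

−80.7 dBm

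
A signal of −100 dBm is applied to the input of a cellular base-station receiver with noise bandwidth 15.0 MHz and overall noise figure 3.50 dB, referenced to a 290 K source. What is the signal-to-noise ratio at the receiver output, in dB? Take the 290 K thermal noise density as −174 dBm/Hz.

Noise floor: N = −174 + 10 log₁₀(B) + NF
10 log₁₀(1.50×10⁷) = 71.76 dB
N = −174 + 71.76 + 3.50 = −98.74 dBm
SNR = P_sig − N = −100 − (−98.74) = −1.26 dB → −1.3 dB

−1.3 dB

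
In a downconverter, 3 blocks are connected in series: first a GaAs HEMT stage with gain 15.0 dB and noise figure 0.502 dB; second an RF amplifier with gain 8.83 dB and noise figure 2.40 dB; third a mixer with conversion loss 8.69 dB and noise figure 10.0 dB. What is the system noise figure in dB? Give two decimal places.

Convert to linear (a loss of L dB is a gain of −L dB): F_i = 10^(NF_i/10), G_i = 10^(G_i,dB/10)
  Stage 1: F_1 = 10^(0.502/10) = 1.123, G_1 = 10^(15.0/10) = 31.62
  Stage 2: F_2 = 10^(2.40/10) = 1.738, G_2 = 10^(8.83/10) = 7.638
  Stage 3: F_3 = 10^(10.0/10) = 10.00, G_3 = 10^(−8.69/10) = 0.1352
Friis cascade:
  F = 1.123 + (1.738 − 1)/31.62 + (10.00 − 1)/241.5 = 1.183
NF = 10 log₁₀(1.183) = 0.73 dB

0.73 dB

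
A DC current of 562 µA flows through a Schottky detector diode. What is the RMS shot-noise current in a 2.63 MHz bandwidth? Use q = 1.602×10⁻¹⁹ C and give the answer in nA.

I_n = √(2qI·B)
2qI·B = 2 × 1.602×10⁻¹⁹ × 5.62×10⁻⁴ × 2.63×10⁶ = 4.74×10⁻¹⁶ A²
I_n = √(4.74×10⁻¹⁶) = 2.18×10⁻⁸ A = 21.8 nA

21.8 nA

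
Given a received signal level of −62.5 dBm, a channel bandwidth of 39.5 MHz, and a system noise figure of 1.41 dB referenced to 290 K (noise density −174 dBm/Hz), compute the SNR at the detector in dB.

Noise floor: N = −174 + 10 log₁₀(B) + NF
10 log₁₀(3.95×10⁷) = 75.97 dB
N = −174 + 75.97 + 1.41 = −96.62 dBm
SNR = P_sig − N = −62.5 − (−96.62) = 34.12 dB → 34.1 dB

34.1 dB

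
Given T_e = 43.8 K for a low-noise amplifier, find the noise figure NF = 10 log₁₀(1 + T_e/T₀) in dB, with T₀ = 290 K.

F = 1 + T_e/T₀ = 1 + 43.8/290 = 1.15103
NF = 10 log₁₀(1.15103) = 0.611 dB

0.611 dB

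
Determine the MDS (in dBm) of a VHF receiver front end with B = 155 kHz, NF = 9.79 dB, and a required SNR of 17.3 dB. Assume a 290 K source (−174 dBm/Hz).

Sensitivity = −174 + 10 log₁₀(B) + NF + SNR_min
= −174 + 51.9 + 9.79 + 17.3
= −95.01 dBm → −95.0 dBm

−95.0 dBm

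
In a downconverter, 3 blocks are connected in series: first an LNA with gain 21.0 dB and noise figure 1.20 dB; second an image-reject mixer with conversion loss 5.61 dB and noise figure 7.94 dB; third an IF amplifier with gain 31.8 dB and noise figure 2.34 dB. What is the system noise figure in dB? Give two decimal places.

Convert to linear (a loss of L dB is a gain of −L dB): F_i = 10^(NF_i/10), G_i = 10^(G_i,dB/10)
  Stage 1: F_1 = 10^(1.20/10) = 1.318, G_1 = 10^(21.0/10) = 125.9
  Stage 2: F_2 = 10^(7.94/10) = 6.223, G_2 = 10^(−5.61/10) = 0.2748
  Stage 3: F_3 = 10^(2.34/10) = 1.714, G_3 = 10^(31.8/10) = 1514
Friis cascade:
  F = 1.318 + (6.223 − 1)/125.9 + (1.714 − 1)/34.59 = 1.380
NF = 10 log₁₀(1.380) = 1.40 dB

1.40 dB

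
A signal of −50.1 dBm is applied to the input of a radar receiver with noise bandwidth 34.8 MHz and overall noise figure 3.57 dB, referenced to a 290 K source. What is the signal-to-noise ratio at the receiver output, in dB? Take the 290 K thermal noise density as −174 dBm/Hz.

44.9 dB

Noise floor: N = −174 + 10 log₁₀(B) + NF
10 log₁₀(3.48×10⁷) = 75.42 dB
N = −174 + 75.42 + 3.57 = −95.01 dBm
SNR = P_sig − N = −50.1 − (−95.01) = 44.91 dB → 44.9 dB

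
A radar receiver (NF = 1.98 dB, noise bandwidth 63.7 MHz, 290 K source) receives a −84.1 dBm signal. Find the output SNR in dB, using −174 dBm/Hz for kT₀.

9.9 dB

Noise floor: N = −174 + 10 log₁₀(B) + NF
10 log₁₀(6.37×10⁷) = 78.04 dB
N = −174 + 78.04 + 1.98 = −93.98 dBm
SNR = P_sig − N = −84.1 − (−93.98) = 9.88 dB → 9.9 dB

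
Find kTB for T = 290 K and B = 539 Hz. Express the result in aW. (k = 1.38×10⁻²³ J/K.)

P_n = kTB = 1.38×10⁻²³ × 290 × 5.39×10² = 2.16×10⁻¹⁸ W = 2.16 aW

2.16 aW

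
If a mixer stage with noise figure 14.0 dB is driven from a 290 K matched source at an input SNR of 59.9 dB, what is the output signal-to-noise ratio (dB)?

By definition F = SNR_in/SNR_out, so in dB: SNR_out = SNR_in − NF
SNR_out = 59.9 − 14.0 = 45.9 dB

45.9 dB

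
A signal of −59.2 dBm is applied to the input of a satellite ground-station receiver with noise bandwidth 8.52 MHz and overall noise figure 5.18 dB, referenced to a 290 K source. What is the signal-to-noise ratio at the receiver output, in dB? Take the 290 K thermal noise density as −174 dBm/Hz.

40.3 dB

Noise floor: N = −174 + 10 log₁₀(B) + NF
10 log₁₀(8.52×10⁶) = 69.3 dB
N = −174 + 69.3 + 5.18 = −99.52 dBm
SNR = P_sig − N = −59.2 − (−99.52) = 40.32 dB → 40.3 dB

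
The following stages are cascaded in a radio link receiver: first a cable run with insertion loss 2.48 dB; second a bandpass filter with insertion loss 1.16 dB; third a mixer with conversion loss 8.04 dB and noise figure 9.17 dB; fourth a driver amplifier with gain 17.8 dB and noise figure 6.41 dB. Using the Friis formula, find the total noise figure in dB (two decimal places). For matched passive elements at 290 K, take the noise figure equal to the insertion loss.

18.38 dB

Convert to linear (a loss of L dB is a gain of −L dB): F_i = 10^(NF_i/10), G_i = 10^(G_i,dB/10)
  Stage 1: F_1 = 10^(2.48/10) = 1.770, G_1 = 10^(−2.48/10) = 0.5649
  Stage 2: F_2 = 10^(1.16/10) = 1.306, G_2 = 10^(−1.16/10) = 0.7656
  Stage 3: F_3 = 10^(9.17/10) = 8.260, G_3 = 10^(−8.04/10) = 0.1570
  Stage 4: F_4 = 10^(6.41/10) = 4.375, G_4 = 10^(17.8/10) = 60.26
Friis cascade:
  F = 1.770 + (1.306 − 1)/0.5649 + (8.260 − 1)/0.4325 + (4.375 − 1)/0.06792 = 68.79
NF = 10 log₁₀(68.79) = 18.38 dB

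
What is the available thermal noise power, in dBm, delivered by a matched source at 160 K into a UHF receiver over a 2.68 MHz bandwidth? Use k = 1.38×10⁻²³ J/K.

−112.3 dBm

P_n = kTB = 1.38×10⁻²³ × 160 × 2.68×10⁶ = 5.92×10⁻¹⁵ W
In dBm: 10 log₁₀(5.92×10⁻¹⁵ / 10⁻³) = −112.3 dBm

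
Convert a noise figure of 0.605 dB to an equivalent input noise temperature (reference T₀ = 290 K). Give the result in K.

43.3 K

F = 10^(0.605/10) = 1.14948
T_e = (F − 1)·T₀ = (1.14948 − 1) × 290 = 43.3 K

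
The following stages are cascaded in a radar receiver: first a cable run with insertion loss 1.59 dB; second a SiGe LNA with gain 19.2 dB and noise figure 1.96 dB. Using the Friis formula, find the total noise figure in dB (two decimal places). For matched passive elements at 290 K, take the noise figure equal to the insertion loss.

Convert to linear (a loss of L dB is a gain of −L dB): F_i = 10^(NF_i/10), G_i = 10^(G_i,dB/10)
  Stage 1: F_1 = 10^(1.59/10) = 1.442, G_1 = 10^(−1.59/10) = 0.6934
  Stage 2: F_2 = 10^(1.96/10) = 1.570, G_2 = 10^(19.2/10) = 83.18
Friis cascade:
  F = 1.442 + (1.570 − 1)/0.6934 = 2.265
NF = 10 log₁₀(2.265) = 3.55 dB

3.55 dB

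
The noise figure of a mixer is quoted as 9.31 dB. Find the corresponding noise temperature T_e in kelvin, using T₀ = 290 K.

2184 K

F = 10^(9.31/10) = 8.531
T_e = (F − 1)·T₀ = (8.531 − 1) × 290 = 2184 K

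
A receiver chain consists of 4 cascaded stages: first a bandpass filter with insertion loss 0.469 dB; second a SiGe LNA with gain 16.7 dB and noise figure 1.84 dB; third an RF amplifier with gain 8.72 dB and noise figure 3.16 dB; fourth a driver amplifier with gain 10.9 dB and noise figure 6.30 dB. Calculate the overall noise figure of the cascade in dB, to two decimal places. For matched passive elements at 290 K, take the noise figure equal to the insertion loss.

Convert to linear (a loss of L dB is a gain of −L dB): F_i = 10^(NF_i/10), G_i = 10^(G_i,dB/10)
  Stage 1: F_1 = 10^(0.469/10) = 1.114, G_1 = 10^(−0.469/10) = 0.8976
  Stage 2: F_2 = 10^(1.84/10) = 1.528, G_2 = 10^(16.7/10) = 46.77
  Stage 3: F_3 = 10^(3.16/10) = 2.070, G_3 = 10^(8.72/10) = 7.447
  Stage 4: F_4 = 10^(6.30/10) = 4.266, G_4 = 10^(10.9/10) = 12.30
Friis cascade:
  F = 1.114 + (1.528 − 1)/0.8976 + (2.070 − 1)/41.99 + (4.266 − 1)/312.7 = 1.738
NF = 10 log₁₀(1.738) = 2.40 dB

2.40 dB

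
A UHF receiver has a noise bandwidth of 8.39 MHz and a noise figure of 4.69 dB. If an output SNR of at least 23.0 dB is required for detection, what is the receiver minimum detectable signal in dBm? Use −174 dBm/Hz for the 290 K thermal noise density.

Sensitivity = −174 + 10 log₁₀(B) + NF + SNR_min
= −174 + 69.24 + 4.69 + 23.0
= −77.07 dBm → −77.1 dBm

−77.1 dBm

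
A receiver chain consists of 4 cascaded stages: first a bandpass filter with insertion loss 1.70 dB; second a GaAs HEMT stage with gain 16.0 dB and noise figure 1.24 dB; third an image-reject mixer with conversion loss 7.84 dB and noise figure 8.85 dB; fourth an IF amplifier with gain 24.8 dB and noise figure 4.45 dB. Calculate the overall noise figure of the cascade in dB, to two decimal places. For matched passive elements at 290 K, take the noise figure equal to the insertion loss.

4.18 dB

Convert to linear (a loss of L dB is a gain of −L dB): F_i = 10^(NF_i/10), G_i = 10^(G_i,dB/10)
  Stage 1: F_1 = 10^(1.70/10) = 1.479, G_1 = 10^(−1.70/10) = 0.6761
  Stage 2: F_2 = 10^(1.24/10) = 1.330, G_2 = 10^(16.0/10) = 39.81
  Stage 3: F_3 = 10^(8.85/10) = 7.674, G_3 = 10^(−7.84/10) = 0.1644
  Stage 4: F_4 = 10^(4.45/10) = 2.786, G_4 = 10^(24.8/10) = 302.0
Friis cascade:
  F = 1.479 + (1.330 − 1)/0.6761 + (7.674 − 1)/26.92 + (2.786 − 1)/4.426 = 2.619
NF = 10 log₁₀(2.619) = 4.18 dB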